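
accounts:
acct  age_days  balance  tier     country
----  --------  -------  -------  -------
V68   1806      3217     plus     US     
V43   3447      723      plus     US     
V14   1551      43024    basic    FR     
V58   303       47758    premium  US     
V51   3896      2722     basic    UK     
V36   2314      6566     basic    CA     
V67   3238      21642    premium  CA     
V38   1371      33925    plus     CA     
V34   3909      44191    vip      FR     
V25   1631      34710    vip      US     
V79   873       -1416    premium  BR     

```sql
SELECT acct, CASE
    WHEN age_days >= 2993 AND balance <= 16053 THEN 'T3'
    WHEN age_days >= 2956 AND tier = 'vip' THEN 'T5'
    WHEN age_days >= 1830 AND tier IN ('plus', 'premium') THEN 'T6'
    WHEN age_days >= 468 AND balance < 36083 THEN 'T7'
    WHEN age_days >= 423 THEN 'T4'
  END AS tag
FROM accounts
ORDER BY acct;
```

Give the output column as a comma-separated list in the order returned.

acct=V14: age_days >= 423 → T4
acct=V25: age_days >= 468 AND balance < 36083 → T7
acct=V34: age_days >= 2956 AND tier = 'vip' → T5
acct=V36: age_days >= 468 AND balance < 36083 → T7
acct=V38: age_days >= 468 AND balance < 36083 → T7
acct=V43: age_days >= 2993 AND balance <= 16053 → T3
acct=V51: age_days >= 2993 AND balance <= 16053 → T3
acct=V58: (no match → NULL) → NULL
acct=V67: age_days >= 1830 AND tier IN ('plus', 'premium') → T6
acct=V68: age_days >= 468 AND balance < 36083 → T7
acct=V79: age_days >= 468 AND balance < 36083 → T7

T4, T7, T5, T7, T7, T3, T3, NULL, T6, T7, T7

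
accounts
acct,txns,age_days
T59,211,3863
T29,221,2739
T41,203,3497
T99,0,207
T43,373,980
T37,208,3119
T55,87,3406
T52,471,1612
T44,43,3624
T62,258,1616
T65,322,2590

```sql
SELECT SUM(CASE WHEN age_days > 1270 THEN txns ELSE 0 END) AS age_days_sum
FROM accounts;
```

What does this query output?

2024

acct=T59: ✓ → 211
acct=T29: ✓ → 221
acct=T41: ✓ → 203
acct=T99: ✗
acct=T43: ✗
acct=T37: ✓ → 208
acct=T55: ✓ → 87
acct=T52: ✓ → 471
acct=T44: ✓ → 43
acct=T62: ✓ → 258
acct=T65: ✓ → 322
age_days_sum = 211 + 221 + 203 + 208 + 87 + 471 + 43 + 258 + 322 = 2024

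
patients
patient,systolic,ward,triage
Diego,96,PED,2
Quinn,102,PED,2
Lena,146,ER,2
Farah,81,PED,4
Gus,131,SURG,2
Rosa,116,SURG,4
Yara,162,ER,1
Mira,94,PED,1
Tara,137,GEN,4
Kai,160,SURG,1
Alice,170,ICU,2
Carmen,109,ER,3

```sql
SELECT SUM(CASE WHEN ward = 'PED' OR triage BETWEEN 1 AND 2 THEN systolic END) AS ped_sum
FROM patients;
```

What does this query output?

1142

patient=Diego: ✓ → 96
patient=Quinn: ✓ → 102
patient=Lena: ✓ → 146
patient=Farah: ✓ → 81
patient=Gus: ✓ → 131
patient=Rosa: ✗
patient=Yara: ✓ → 162
patient=Mira: ✓ → 94
patient=Tara: ✗
patient=Kai: ✓ → 160
patient=Alice: ✓ → 170
patient=Carmen: ✗
ped_sum = 96 + 102 + 146 + 81 + 131 + 162 + 94 + 160 + 170 = 1142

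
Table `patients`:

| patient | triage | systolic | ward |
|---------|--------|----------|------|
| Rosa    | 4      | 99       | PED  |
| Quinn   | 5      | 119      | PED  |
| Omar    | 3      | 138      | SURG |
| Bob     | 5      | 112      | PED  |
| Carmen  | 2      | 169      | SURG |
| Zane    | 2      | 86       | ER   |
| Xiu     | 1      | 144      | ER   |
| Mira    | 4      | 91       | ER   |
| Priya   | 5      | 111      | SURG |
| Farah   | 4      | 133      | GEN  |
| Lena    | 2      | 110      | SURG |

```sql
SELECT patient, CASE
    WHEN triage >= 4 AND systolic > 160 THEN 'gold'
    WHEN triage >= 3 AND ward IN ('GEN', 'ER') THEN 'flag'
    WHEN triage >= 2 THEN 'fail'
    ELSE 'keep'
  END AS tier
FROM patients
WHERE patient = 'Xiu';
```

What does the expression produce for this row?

keep

patient = Xiu: triage=1, systolic=144, ward=ER.
triage >= 4 AND systolic > 160 → false
triage >= 3 AND ward IN ('GEN', 'ER') → false
triage >= 2 → false
No prior WHEN matched → ELSE → keep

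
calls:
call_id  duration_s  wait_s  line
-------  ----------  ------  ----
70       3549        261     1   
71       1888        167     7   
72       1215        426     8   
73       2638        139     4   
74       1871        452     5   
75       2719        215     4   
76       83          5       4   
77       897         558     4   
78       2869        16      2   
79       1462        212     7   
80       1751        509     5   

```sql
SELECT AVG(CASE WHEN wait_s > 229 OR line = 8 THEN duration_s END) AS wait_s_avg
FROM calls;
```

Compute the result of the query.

1856.6

call_id=70: ✓ → 3549
call_id=71: ✗
call_id=72: ✓ → 1215
call_id=73: ✗
call_id=74: ✓ → 1871
call_id=75: ✗
call_id=76: ✗
call_id=77: ✓ → 897
call_id=78: ✗
call_id=79: ✗
call_id=80: ✓ → 1751
wait_s_avg = (3549 + 1215 + 1871 + 897 + 1751) / 5 = 1856.6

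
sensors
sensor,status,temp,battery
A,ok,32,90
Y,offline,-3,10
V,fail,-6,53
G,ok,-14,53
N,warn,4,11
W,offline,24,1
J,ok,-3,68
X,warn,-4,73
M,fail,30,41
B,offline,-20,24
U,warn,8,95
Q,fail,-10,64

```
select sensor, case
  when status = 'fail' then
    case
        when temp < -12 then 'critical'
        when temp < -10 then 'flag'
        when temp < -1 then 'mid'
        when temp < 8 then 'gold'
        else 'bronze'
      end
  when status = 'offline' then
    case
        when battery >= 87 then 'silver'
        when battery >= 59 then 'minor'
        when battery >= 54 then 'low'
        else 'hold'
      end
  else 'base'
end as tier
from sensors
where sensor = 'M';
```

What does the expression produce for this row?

sensor = M: status=fail, temp=30, battery=41.
status='fail' → inner[ELSE] → bronze

bronze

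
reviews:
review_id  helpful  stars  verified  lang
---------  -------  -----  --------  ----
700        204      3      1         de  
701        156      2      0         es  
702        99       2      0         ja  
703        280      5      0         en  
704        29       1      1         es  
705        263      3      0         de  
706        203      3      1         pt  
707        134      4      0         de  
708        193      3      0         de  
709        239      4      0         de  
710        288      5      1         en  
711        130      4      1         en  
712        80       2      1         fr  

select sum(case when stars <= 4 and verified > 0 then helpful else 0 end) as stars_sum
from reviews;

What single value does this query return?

646

review_id=700: ✓ → 204
review_id=701: ✗
review_id=702: ✗
review_id=703: ✗
review_id=704: ✓ → 29
review_id=705: ✗
review_id=706: ✓ → 203
review_id=707: ✗
review_id=708: ✗
review_id=709: ✗
review_id=710: ✗
review_id=711: ✓ → 130
review_id=712: ✓ → 80
stars_sum = 204 + 29 + 203 + 130 + 80 = 646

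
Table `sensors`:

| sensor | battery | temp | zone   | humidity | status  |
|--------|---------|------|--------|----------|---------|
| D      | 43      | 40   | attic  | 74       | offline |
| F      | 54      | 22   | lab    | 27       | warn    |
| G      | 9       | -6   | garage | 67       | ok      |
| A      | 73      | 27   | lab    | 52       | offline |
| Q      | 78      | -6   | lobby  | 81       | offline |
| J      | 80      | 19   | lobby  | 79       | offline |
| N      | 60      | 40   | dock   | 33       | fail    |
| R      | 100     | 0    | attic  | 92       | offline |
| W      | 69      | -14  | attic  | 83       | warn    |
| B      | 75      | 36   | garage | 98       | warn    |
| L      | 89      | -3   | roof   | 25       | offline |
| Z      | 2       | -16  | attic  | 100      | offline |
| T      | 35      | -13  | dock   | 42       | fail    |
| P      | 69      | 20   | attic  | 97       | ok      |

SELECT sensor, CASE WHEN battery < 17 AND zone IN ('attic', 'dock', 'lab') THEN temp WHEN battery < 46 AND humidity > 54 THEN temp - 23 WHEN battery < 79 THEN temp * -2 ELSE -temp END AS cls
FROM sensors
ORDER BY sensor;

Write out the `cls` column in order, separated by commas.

sensor=A: battery < 79 → -54
sensor=B: battery < 79 → -72
sensor=D: battery < 46 AND humidity > 54 → 17
sensor=F: battery < 79 → -44
sensor=G: battery < 46 AND humidity > 54 → -29
sensor=J: ELSE → -19
sensor=L: ELSE → 3
sensor=N: battery < 79 → -80
sensor=P: battery < 79 → -40
sensor=Q: battery < 79 → 12
sensor=R: ELSE → 0
sensor=T: battery < 79 → 26
sensor=W: battery < 79 → 28
sensor=Z: battery < 17 AND zone IN ('attic', 'dock', 'lab') → -16

-54, -72, 17, -44, -29, -19, 3, -80, -40, 12, 0, 26, 28, -16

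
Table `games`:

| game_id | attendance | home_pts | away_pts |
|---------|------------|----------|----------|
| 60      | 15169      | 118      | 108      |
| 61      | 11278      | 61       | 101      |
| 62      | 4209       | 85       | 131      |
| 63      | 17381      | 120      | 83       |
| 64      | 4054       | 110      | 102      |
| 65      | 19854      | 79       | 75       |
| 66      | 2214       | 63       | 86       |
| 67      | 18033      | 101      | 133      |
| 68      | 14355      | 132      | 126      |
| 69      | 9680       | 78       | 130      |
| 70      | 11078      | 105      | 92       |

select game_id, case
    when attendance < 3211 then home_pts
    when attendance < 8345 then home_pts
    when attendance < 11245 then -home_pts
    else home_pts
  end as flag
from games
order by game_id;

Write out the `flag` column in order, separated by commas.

game_id=60: ELSE → 118
game_id=61: ELSE → 61
game_id=62: attendance < 8345 → 85
game_id=63: ELSE → 120
game_id=64: attendance < 8345 → 110
game_id=65: ELSE → 79
game_id=66: attendance < 3211 → 63
game_id=67: ELSE → 101
game_id=68: ELSE → 132
game_id=69: attendance < 11245 → -78
game_id=70: attendance < 11245 → -105

118, 61, 85, 120, 110, 79, 63, 101, 132, -78, -105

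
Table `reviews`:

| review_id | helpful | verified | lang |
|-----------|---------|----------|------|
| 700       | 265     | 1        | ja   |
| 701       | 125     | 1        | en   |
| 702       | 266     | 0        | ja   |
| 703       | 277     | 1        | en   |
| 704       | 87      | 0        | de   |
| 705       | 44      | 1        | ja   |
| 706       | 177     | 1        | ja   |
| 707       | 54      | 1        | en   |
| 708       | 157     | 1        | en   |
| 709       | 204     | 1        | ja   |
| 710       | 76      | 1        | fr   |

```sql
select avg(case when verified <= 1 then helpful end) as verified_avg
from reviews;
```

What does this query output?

review_id=700: ✓ → 265
review_id=701: ✓ → 125
review_id=702: ✓ → 266
review_id=703: ✓ → 277
review_id=704: ✓ → 87
review_id=705: ✓ → 44
review_id=706: ✓ → 177
review_id=707: ✓ → 54
review_id=708: ✓ → 157
review_id=709: ✓ → 204
review_id=710: ✓ → 76
verified_avg = (265 + 125 + 266 + 277 + 87 + 44 + 177 + 54 + 157 + 204 + 76) / 11 = 157.4545454545

157.4545454545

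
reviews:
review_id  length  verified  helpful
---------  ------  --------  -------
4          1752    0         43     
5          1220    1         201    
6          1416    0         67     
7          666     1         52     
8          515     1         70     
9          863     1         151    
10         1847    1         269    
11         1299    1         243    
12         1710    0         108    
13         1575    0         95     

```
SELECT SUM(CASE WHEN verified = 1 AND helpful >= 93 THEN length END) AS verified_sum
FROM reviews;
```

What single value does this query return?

5229

review_id=4: ✗
review_id=5: ✓ → 1220
review_id=6: ✗
review_id=7: ✗
review_id=8: ✗
review_id=9: ✓ → 863
review_id=10: ✓ → 1847
review_id=11: ✓ → 1299
review_id=12: ✗
review_id=13: ✗
verified_sum = 1220 + 863 + 1847 + 1299 = 5229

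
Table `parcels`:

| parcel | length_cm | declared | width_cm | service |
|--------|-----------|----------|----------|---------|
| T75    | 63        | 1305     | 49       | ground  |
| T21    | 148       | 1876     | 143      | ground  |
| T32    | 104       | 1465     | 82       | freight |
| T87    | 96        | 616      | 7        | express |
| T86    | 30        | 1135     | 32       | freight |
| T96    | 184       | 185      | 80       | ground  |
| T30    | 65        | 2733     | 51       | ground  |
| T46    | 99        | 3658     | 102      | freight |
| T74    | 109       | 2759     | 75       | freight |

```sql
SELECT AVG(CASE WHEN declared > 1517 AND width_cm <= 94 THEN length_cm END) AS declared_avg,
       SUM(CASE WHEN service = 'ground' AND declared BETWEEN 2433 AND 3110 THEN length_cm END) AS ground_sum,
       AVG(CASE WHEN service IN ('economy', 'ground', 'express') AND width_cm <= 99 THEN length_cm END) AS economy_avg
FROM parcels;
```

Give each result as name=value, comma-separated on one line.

declared_avg=87, ground_sum=65, economy_avg=102

[declared_avg: declared > 1517 AND width_cm <= 94]
parcel=T75: ✗
parcel=T21: ✗
parcel=T32: ✗
parcel=T87: ✗
parcel=T86: ✗
parcel=T96: ✗
parcel=T30: ✓ → 65
parcel=T46: ✗
parcel=T74: ✓ → 109
declared_avg = (65 + 109) / 2 = 87
—
[ground_sum: service = 'ground' AND declared BETWEEN 2433 AND 3110]
parcel=T75: ✗
parcel=T21: ✗
parcel=T32: ✗
parcel=T87: ✗
parcel=T86: ✗
parcel=T96: ✗
parcel=T30: ✓ → 65
parcel=T46: ✗
parcel=T74: ✗
ground_sum = 65
—
[economy_avg: service IN ('economy', 'ground', 'express') AND width_cm <= 99]
parcel=T75: ✓ → 63
parcel=T21: ✗
parcel=T32: ✗
parcel=T87: ✓ → 96
parcel=T86: ✗
parcel=T96: ✓ → 184
parcel=T30: ✓ → 65
parcel=T46: ✗
parcel=T74: ✗
economy_avg = (63 + 96 + 184 + 65) / 4 = 102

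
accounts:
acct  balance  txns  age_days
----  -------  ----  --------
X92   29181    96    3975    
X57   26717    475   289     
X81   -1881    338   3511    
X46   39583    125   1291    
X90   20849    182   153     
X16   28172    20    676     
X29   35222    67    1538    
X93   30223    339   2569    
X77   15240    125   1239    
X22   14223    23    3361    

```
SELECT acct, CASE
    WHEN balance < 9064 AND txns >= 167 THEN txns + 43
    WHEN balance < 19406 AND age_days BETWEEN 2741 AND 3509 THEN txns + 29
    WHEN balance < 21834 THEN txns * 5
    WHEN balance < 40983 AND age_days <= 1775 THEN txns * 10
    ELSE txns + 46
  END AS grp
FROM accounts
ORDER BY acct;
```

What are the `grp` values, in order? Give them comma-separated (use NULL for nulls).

acct=X16: balance < 40983 AND age_days <= 1775 → 200
acct=X22: balance < 19406 AND age_days BETWEEN 2741 AND 3509 → 52
acct=X29: balance < 40983 AND age_days <= 1775 → 670
acct=X46: balance < 40983 AND age_days <= 1775 → 1250
acct=X57: balance < 40983 AND age_days <= 1775 → 4750
acct=X77: balance < 21834 → 625
acct=X81: balance < 9064 AND txns >= 167 → 381
acct=X90: balance < 21834 → 910
acct=X92: ELSE → 142
acct=X93: ELSE → 385

200, 52, 670, 1250, 4750, 625, 381, 910, 142, 385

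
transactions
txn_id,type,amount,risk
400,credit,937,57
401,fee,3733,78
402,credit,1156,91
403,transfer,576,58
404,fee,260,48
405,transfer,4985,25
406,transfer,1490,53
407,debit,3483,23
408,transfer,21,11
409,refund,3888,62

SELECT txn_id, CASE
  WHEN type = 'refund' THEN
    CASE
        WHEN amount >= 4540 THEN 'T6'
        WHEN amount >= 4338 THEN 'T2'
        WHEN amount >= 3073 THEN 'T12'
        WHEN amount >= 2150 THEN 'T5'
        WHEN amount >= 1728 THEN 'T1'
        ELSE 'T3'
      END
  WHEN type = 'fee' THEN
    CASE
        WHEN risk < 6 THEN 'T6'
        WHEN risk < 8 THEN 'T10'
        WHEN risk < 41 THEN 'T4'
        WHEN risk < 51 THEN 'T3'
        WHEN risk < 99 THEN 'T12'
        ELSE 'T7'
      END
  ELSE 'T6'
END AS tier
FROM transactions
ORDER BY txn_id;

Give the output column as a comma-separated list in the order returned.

txn_id=400: type='credit' → outer ELSE → T6
txn_id=401: type='fee' → inner[risk < 99] → T12
txn_id=402: type='credit' → outer ELSE → T6
txn_id=403: type='transfer' → outer ELSE → T6
txn_id=404: type='fee' → inner[risk < 51] → T3
txn_id=405: type='transfer' → outer ELSE → T6
txn_id=406: type='transfer' → outer ELSE → T6
txn_id=407: type='debit' → outer ELSE → T6
txn_id=408: type='transfer' → outer ELSE → T6
txn_id=409: type='refund' → inner[amount >= 3073] → T12

T6, T12, T6, T6, T3, T6, T6, T6, T6, T12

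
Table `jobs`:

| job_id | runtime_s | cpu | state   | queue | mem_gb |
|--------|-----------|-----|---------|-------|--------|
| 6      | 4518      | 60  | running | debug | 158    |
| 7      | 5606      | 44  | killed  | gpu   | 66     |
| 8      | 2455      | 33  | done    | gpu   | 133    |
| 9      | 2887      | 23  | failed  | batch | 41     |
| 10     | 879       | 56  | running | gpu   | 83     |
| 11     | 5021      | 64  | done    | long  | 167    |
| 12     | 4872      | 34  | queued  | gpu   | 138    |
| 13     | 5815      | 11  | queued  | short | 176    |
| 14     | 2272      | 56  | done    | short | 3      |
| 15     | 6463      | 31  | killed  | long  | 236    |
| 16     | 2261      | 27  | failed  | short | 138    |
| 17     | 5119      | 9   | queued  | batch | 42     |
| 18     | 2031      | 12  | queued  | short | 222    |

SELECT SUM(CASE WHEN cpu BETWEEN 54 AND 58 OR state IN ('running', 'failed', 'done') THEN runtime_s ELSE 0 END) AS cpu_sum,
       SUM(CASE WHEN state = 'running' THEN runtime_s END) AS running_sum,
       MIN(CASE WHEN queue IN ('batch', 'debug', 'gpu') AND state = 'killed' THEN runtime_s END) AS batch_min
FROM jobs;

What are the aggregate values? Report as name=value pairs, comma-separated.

cpu_sum=20293, running_sum=5397, batch_min=5606

[cpu_sum: cpu BETWEEN 54 AND 58 OR state IN ('running', 'failed', 'done')]
job_id=6: ✓ → 4518
job_id=7: ✗
job_id=8: ✓ → 2455
job_id=9: ✓ → 2887
job_id=10: ✓ → 879
job_id=11: ✓ → 5021
job_id=12: ✗
job_id=13: ✗
job_id=14: ✓ → 2272
job_id=15: ✗
job_id=16: ✓ → 2261
job_id=17: ✗
job_id=18: ✗
cpu_sum = 4518 + 2455 + 2887 + 879 + 5021 + 2272 + 2261 = 20293
—
[running_sum: state = 'running']
job_id=6: ✓ → 4518
job_id=7: ✗
job_id=8: ✗
job_id=9: ✗
job_id=10: ✓ → 879
job_id=11: ✗
job_id=12: ✗
job_id=13: ✗
job_id=14: ✗
job_id=15: ✗
job_id=16: ✗
job_id=17: ✗
job_id=18: ✗
running_sum = 4518 + 879 = 5397
—
[batch_min: queue IN ('batch', 'debug', 'gpu') AND state = 'killed']
job_id=6: ✗
job_id=7: ✓ → 5606
job_id=8: ✗
job_id=9: ✗
job_id=10: ✗
job_id=11: ✗
job_id=12: ✗
job_id=13: ✗
job_id=14: ✗
job_id=15: ✗
job_id=16: ✗
job_id=17: ✗
job_id=18: ✗
batch_min = MIN(5606) = 5606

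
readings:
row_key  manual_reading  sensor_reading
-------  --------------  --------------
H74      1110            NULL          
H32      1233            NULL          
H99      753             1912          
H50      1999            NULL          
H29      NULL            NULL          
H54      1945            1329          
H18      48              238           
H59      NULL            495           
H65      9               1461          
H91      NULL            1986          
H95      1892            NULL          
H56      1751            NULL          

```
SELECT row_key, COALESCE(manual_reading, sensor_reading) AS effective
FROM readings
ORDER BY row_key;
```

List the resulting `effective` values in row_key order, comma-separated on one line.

48, NULL, 1233, 1999, 1945, 1751, 495, 9, 1110, 1986, 1892, 753

row_key=H18: manual_reading=48 → 48
row_key=H29: manual_reading=NULL, sensor_reading=NULL (all NULL) → NULL
row_key=H32: manual_reading=1233 → 1233
row_key=H50: manual_reading=1999 → 1999
row_key=H54: manual_reading=1945 → 1945
row_key=H56: manual_reading=1751 → 1751
row_key=H59: manual_reading=NULL, sensor_reading=495 → 495
row_key=H65: manual_reading=9 → 9
row_key=H74: manual_reading=1110 → 1110
row_key=H91: manual_reading=NULL, sensor_reading=1986 → 1986
row_key=H95: manual_reading=1892 → 1892
row_key=H99: manual_reading=753 → 753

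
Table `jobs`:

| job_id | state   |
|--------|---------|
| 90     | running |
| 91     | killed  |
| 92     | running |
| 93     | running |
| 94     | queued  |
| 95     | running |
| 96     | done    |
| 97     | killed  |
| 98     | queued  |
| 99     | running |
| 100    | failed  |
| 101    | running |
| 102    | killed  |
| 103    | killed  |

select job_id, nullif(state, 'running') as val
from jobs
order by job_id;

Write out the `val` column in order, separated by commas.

NULL, killed, NULL, NULL, queued, NULL, done, killed, queued, NULL, failed, NULL, killed, killed

job_id=90: state=running vs running: equal → NULL
job_id=91: state=killed vs running: differ → killed
job_id=92: state=running vs running: equal → NULL
job_id=93: state=running vs running: equal → NULL
job_id=94: state=queued vs running: differ → queued
job_id=95: state=running vs running: equal → NULL
job_id=96: state=done vs running: differ → done
job_id=97: state=killed vs running: differ → killed
job_id=98: state=queued vs running: differ → queued
job_id=99: state=running vs running: equal → NULL
job_id=100: state=failed vs running: differ → failed
job_id=101: state=running vs running: equal → NULL
job_id=102: state=killed vs running: differ → killed
job_id=103: state=killed vs running: differ → killed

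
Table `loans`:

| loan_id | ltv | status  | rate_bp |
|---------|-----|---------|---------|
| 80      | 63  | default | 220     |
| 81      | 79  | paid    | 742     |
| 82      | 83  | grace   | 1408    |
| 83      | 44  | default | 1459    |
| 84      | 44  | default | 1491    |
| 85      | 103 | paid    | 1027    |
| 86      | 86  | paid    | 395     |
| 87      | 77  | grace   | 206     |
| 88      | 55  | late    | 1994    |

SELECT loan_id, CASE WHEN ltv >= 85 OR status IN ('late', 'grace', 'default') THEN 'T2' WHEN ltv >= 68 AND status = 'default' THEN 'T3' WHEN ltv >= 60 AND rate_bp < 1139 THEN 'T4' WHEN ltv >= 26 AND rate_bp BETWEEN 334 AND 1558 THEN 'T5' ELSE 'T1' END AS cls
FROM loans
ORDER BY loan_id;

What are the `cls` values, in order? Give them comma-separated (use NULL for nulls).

loan_id=80: ltv >= 85 OR status IN ('late', 'grace', 'default') → T2
loan_id=81: ltv >= 60 AND rate_bp < 1139 → T4
loan_id=82: ltv >= 85 OR status IN ('late', 'grace', 'default') → T2
loan_id=83: ltv >= 85 OR status IN ('late', 'grace', 'default') → T2
loan_id=84: ltv >= 85 OR status IN ('late', 'grace', 'default') → T2
loan_id=85: ltv >= 85 OR status IN ('late', 'grace', 'default') → T2
loan_id=86: ltv >= 85 OR status IN ('late', 'grace', 'default') → T2
loan_id=87: ltv >= 85 OR status IN ('late', 'grace', 'default') → T2
loan_id=88: ltv >= 85 OR status IN ('late', 'grace', 'default') → T2

T2, T4, T2, T2, T2, T2, T2, T2, T2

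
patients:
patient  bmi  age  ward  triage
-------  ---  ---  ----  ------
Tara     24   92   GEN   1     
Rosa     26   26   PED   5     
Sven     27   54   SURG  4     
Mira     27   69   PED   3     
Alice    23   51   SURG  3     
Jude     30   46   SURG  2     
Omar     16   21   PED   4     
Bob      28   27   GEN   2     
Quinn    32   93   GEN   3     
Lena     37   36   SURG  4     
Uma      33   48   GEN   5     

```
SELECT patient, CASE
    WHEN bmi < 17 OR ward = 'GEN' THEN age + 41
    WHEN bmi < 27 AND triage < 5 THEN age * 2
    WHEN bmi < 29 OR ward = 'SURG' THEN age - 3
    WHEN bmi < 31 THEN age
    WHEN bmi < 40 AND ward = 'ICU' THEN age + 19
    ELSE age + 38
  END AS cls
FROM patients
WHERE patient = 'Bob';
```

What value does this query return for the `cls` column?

patient = Bob: bmi=28, age=27, ward=GEN, triage=2.
bmi < 17 OR ward = 'GEN' → true → 68

68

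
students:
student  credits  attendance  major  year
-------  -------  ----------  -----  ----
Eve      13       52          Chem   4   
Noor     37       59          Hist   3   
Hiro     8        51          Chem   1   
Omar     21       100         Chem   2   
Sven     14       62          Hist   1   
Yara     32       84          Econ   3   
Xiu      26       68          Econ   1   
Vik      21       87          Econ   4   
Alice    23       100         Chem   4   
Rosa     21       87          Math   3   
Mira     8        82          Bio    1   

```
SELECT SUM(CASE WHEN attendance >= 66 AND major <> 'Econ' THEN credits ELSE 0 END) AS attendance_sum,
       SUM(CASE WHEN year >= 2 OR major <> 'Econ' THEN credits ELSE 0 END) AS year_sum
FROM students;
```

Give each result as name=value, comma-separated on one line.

attendance_sum=73, year_sum=198

[attendance_sum: attendance >= 66 AND major <> 'Econ']
student=Eve: ✗
student=Noor: ✗
student=Hiro: ✗
student=Omar: ✓ → 21
student=Sven: ✗
student=Yara: ✗
student=Xiu: ✗
student=Vik: ✗
student=Alice: ✓ → 23
student=Rosa: ✓ → 21
student=Mira: ✓ → 8
attendance_sum = 21 + 23 + 21 + 8 = 73
—
[year_sum: year >= 2 OR major <> 'Econ']
student=Eve: ✓ → 13
student=Noor: ✓ → 37
student=Hiro: ✓ → 8
student=Omar: ✓ → 21
student=Sven: ✓ → 14
student=Yara: ✓ → 32
student=Xiu: ✗
student=Vik: ✓ → 21
student=Alice: ✓ → 23
student=Rosa: ✓ → 21
student=Mira: ✓ → 8
year_sum = 13 + 37 + 8 + 21 + 14 + 32 + 21 + 23 + 21 + 8 = 198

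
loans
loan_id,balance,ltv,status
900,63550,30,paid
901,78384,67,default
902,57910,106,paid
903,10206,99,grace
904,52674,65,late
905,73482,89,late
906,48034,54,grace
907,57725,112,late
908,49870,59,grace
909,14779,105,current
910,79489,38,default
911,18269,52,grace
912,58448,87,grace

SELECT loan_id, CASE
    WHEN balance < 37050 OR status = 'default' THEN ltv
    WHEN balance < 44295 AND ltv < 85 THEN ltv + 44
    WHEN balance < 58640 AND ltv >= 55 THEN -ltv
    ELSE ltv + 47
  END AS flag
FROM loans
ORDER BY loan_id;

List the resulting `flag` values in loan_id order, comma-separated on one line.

loan_id=900: ELSE → 77
loan_id=901: balance < 37050 OR status = 'default' → 67
loan_id=902: balance < 58640 AND ltv >= 55 → -106
loan_id=903: balance < 37050 OR status = 'default' → 99
loan_id=904: balance < 58640 AND ltv >= 55 → -65
loan_id=905: ELSE → 136
loan_id=906: ELSE → 101
loan_id=907: balance < 58640 AND ltv >= 55 → -112
loan_id=908: balance < 58640 AND ltv >= 55 → -59
loan_id=909: balance < 37050 OR status = 'default' → 105
loan_id=910: balance < 37050 OR status = 'default' → 38
loan_id=911: balance < 37050 OR status = 'default' → 52
loan_id=912: balance < 58640 AND ltv >= 55 → -87

77, 67, -106, 99, -65, 136, 101, -112, -59, 105, 38, 52, -87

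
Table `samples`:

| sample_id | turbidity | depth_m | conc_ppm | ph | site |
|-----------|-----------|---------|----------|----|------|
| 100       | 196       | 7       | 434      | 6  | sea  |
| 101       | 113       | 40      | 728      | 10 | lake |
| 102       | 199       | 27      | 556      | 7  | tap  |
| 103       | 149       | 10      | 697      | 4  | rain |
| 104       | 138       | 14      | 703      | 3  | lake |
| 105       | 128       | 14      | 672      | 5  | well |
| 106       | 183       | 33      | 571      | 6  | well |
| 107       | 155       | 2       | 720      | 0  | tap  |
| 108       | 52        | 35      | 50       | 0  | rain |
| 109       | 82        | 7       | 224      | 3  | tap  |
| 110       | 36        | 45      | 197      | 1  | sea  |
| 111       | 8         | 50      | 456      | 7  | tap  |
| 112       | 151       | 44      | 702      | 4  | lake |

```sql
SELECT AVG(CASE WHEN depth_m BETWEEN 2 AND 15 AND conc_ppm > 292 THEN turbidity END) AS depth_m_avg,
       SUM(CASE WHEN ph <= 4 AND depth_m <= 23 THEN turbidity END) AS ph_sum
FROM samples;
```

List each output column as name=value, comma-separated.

depth_m_avg=153.2, ph_sum=524

[depth_m_avg: depth_m BETWEEN 2 AND 15 AND conc_ppm > 292]
sample_id=100: ✓ → 196
sample_id=101: ✗
sample_id=102: ✗
sample_id=103: ✓ → 149
sample_id=104: ✓ → 138
sample_id=105: ✓ → 128
sample_id=106: ✗
sample_id=107: ✓ → 155
sample_id=108: ✗
sample_id=109: ✗
sample_id=110: ✗
sample_id=111: ✗
sample_id=112: ✗
depth_m_avg = (196 + 149 + 138 + 128 + 155) / 5 = 153.2
—
[ph_sum: ph <= 4 AND depth_m <= 23]
sample_id=100: ✗
sample_id=101: ✗
sample_id=102: ✗
sample_id=103: ✓ → 149
sample_id=104: ✓ → 138
sample_id=105: ✗
sample_id=106: ✗
sample_id=107: ✓ → 155
sample_id=108: ✗
sample_id=109: ✓ → 82
sample_id=110: ✗
sample_id=111: ✗
sample_id=112: ✗
ph_sum = 149 + 138 + 155 + 82 = 524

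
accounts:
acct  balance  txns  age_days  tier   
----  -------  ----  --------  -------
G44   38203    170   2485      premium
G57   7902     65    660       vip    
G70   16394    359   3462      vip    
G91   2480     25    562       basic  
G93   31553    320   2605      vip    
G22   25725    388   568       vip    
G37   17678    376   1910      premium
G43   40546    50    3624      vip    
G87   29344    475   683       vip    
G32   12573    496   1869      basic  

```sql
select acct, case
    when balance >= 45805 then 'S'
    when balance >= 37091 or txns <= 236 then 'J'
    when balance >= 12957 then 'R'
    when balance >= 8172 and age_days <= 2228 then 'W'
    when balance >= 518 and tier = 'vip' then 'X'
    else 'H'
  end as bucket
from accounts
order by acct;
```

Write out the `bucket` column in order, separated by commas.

acct=G22: balance >= 12957 → R
acct=G32: balance >= 8172 and age_days <= 2228 → W
acct=G37: balance >= 12957 → R
acct=G43: balance >= 37091 or txns <= 236 → J
acct=G44: balance >= 37091 or txns <= 236 → J
acct=G57: balance >= 37091 or txns <= 236 → J
acct=G70: balance >= 12957 → R
acct=G87: balance >= 12957 → R
acct=G91: balance >= 37091 or txns <= 236 → J
acct=G93: balance >= 12957 → R

R, W, R, J, J, J, R, R, J, R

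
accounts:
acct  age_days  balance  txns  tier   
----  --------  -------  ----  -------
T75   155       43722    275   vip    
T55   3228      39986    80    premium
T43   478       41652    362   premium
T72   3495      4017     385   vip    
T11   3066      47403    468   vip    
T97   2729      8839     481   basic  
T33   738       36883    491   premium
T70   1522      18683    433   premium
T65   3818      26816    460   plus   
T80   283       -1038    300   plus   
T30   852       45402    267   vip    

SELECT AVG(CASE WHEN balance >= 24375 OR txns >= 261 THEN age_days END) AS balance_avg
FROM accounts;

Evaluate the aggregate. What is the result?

1851.2727272727

acct=T75: ✓ → 155
acct=T55: ✓ → 3228
acct=T43: ✓ → 478
acct=T72: ✓ → 3495
acct=T11: ✓ → 3066
acct=T97: ✓ → 2729
acct=T33: ✓ → 738
acct=T70: ✓ → 1522
acct=T65: ✓ → 3818
acct=T80: ✓ → 283
acct=T30: ✓ → 852
balance_avg = (155 + 3228 + 478 + 3495 + 3066 + 2729 + 738 + 1522 + 3818 + 283 + 852) / 11 = 1851.2727272727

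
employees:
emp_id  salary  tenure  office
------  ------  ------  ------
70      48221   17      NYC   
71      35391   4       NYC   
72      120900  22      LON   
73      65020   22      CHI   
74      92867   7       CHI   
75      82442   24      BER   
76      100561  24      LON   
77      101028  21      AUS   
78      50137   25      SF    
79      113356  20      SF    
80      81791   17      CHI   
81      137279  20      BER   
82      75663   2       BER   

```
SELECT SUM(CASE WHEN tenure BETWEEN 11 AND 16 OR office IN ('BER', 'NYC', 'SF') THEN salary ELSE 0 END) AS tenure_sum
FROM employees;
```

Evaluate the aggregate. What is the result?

emp_id=70: ✓ → 48221
emp_id=71: ✓ → 35391
emp_id=72: ✗
emp_id=73: ✗
emp_id=74: ✗
emp_id=75: ✓ → 82442
emp_id=76: ✗
emp_id=77: ✗
emp_id=78: ✓ → 50137
emp_id=79: ✓ → 113356
emp_id=80: ✗
emp_id=81: ✓ → 137279
emp_id=82: ✓ → 75663
tenure_sum = 48221 + 35391 + 82442 + 50137 + 113356 + 137279 + 75663 = 542489

542489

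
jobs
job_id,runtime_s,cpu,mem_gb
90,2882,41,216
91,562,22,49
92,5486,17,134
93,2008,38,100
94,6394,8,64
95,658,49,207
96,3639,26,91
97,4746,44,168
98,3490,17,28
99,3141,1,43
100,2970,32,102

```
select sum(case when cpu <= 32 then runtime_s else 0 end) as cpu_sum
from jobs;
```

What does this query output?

job_id=90: ✗
job_id=91: ✓ → 562
job_id=92: ✓ → 5486
job_id=93: ✗
job_id=94: ✓ → 6394
job_id=95: ✗
job_id=96: ✓ → 3639
job_id=97: ✗
job_id=98: ✓ → 3490
job_id=99: ✓ → 3141
job_id=100: ✓ → 2970
cpu_sum = 562 + 5486 + 6394 + 3639 + 3490 + 3141 + 2970 = 25682

25682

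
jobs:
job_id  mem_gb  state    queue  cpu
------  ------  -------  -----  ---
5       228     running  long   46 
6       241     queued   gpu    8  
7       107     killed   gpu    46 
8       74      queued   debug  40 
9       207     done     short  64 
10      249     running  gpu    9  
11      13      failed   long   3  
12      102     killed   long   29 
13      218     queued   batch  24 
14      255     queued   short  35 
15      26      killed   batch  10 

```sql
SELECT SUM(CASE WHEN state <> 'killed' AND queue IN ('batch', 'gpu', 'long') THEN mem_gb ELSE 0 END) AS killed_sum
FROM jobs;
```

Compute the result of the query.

949

job_id=5: ✓ → 228
job_id=6: ✓ → 241
job_id=7: ✗
job_id=8: ✗
job_id=9: ✗
job_id=10: ✓ → 249
job_id=11: ✓ → 13
job_id=12: ✗
job_id=13: ✓ → 218
job_id=14: ✗
job_id=15: ✗
killed_sum = 228 + 241 + 249 + 13 + 218 = 949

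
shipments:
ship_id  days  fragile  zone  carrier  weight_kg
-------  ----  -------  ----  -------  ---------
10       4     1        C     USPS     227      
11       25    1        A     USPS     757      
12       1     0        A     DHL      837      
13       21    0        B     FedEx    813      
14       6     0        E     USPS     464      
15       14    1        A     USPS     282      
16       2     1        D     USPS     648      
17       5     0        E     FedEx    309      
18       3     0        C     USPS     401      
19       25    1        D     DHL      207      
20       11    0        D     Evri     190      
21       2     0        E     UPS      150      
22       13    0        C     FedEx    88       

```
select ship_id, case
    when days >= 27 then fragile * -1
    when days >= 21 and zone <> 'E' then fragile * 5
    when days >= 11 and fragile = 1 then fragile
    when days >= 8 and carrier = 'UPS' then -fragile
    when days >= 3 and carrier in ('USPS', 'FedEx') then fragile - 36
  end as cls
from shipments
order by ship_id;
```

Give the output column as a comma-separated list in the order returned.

-35, 5, NULL, 0, -36, 1, NULL, -36, -36, 5, NULL, NULL, -36

ship_id=10: days >= 3 and carrier in ('USPS', 'FedEx') → -35
ship_id=11: days >= 21 and zone <> 'E' → 5
ship_id=12: (no match → NULL) → NULL
ship_id=13: days >= 21 and zone <> 'E' → 0
ship_id=14: days >= 3 and carrier in ('USPS', 'FedEx') → -36
ship_id=15: days >= 11 and fragile = 1 → 1
ship_id=16: (no match → NULL) → NULL
ship_id=17: days >= 3 and carrier in ('USPS', 'FedEx') → -36
ship_id=18: days >= 3 and carrier in ('USPS', 'FedEx') → -36
ship_id=19: days >= 21 and zone <> 'E' → 5
ship_id=20: (no match → NULL) → NULL
ship_id=21: (no match → NULL) → NULL
ship_id=22: days >= 3 and carrier in ('USPS', 'FedEx') → -36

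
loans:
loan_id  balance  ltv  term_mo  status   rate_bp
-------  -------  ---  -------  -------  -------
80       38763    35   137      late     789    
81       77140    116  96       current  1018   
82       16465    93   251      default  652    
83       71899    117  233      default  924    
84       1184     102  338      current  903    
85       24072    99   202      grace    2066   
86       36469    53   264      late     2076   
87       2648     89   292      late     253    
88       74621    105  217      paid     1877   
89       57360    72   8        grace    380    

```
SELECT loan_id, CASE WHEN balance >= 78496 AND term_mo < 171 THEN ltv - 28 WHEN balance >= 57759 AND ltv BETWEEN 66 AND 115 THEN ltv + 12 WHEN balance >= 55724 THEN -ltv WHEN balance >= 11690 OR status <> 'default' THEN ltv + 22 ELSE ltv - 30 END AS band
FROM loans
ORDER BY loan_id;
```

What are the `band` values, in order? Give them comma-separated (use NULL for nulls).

loan_id=80: balance >= 11690 OR status <> 'default' → 57
loan_id=81: balance >= 55724 → -116
loan_id=82: balance >= 11690 OR status <> 'default' → 115
loan_id=83: balance >= 55724 → -117
loan_id=84: balance >= 11690 OR status <> 'default' → 124
loan_id=85: balance >= 11690 OR status <> 'default' → 121
loan_id=86: balance >= 11690 OR status <> 'default' → 75
loan_id=87: balance >= 11690 OR status <> 'default' → 111
loan_id=88: balance >= 57759 AND ltv BETWEEN 66 AND 115 → 117
loan_id=89: balance >= 55724 → -72

57, -116, 115, -117, 124, 121, 75, 111, 117, -72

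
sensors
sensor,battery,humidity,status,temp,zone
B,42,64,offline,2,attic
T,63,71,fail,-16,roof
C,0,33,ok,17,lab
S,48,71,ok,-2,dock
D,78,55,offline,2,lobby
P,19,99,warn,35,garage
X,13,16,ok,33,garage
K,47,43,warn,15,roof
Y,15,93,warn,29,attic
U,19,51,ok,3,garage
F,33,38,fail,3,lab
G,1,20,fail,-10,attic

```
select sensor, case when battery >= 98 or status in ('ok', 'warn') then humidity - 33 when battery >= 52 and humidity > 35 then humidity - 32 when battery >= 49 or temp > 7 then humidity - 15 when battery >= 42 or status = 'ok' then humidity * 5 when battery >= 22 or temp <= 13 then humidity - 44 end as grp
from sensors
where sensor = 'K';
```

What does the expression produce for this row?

sensor = K: battery=47, humidity=43, status=warn, temp=15, zone=roof.
battery >= 98 or status in ('ok', 'warn') → true → 10

10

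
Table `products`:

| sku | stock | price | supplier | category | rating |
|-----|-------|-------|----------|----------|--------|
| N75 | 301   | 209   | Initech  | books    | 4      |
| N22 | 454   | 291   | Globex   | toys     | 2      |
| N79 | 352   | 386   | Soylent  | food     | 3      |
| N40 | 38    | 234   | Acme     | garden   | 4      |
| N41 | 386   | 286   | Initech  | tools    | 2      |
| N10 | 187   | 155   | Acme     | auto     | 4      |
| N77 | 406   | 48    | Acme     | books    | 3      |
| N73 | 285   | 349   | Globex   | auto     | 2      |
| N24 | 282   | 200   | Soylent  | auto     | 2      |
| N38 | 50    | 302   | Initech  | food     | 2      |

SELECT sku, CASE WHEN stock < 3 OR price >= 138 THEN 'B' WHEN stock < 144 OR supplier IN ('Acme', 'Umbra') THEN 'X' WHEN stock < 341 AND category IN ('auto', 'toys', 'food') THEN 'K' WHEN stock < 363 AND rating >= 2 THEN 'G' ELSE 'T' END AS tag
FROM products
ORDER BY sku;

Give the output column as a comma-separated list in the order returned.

B, B, B, B, B, B, B, B, X, B

sku=N10: stock < 3 OR price >= 138 → B
sku=N22: stock < 3 OR price >= 138 → B
sku=N24: stock < 3 OR price >= 138 → B
sku=N38: stock < 3 OR price >= 138 → B
sku=N40: stock < 3 OR price >= 138 → B
sku=N41: stock < 3 OR price >= 138 → B
sku=N73: stock < 3 OR price >= 138 → B
sku=N75: stock < 3 OR price >= 138 → B
sku=N77: stock < 144 OR supplier IN ('Acme', 'Umbra') → X
sku=N79: stock < 3 OR price >= 138 → B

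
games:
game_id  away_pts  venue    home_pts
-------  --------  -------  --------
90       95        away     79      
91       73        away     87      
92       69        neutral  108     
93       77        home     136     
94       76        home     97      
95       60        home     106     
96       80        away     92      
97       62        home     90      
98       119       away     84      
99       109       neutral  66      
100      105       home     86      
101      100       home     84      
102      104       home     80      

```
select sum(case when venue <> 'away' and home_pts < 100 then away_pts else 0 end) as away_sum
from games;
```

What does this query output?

556

game_id=90: ✗
game_id=91: ✗
game_id=92: ✗
game_id=93: ✗
game_id=94: ✓ → 76
game_id=95: ✗
game_id=96: ✗
game_id=97: ✓ → 62
game_id=98: ✗
game_id=99: ✓ → 109
game_id=100: ✓ → 105
game_id=101: ✓ → 100
game_id=102: ✓ → 104
away_sum = 76 + 62 + 109 + 105 + 100 + 104 = 556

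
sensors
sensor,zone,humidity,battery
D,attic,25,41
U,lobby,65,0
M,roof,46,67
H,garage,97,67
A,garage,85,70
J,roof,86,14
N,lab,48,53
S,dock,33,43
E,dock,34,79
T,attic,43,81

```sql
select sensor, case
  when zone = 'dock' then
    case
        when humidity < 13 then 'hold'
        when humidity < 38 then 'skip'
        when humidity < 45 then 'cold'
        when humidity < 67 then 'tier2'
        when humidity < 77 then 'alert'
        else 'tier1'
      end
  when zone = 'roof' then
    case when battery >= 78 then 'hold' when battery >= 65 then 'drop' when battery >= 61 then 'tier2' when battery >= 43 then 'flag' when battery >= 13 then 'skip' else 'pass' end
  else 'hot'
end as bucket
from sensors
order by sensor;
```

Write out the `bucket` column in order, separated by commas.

hot, hot, skip, hot, skip, drop, hot, skip, hot, hot

sensor=A: zone='garage' → outer ELSE → hot
sensor=D: zone='attic' → outer ELSE → hot
sensor=E: zone='dock' → inner[humidity < 38] → skip
sensor=H: zone='garage' → outer ELSE → hot
sensor=J: zone='roof' → inner[battery >= 13] → skip
sensor=M: zone='roof' → inner[battery >= 65] → drop
sensor=N: zone='lab' → outer ELSE → hot
sensor=S: zone='dock' → inner[humidity < 38] → skip
sensor=T: zone='attic' → outer ELSE → hot
sensor=U: zone='lobby' → outer ELSE → hot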